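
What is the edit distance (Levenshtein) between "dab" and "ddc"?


Computing edit distance: "dab" -> "ddc"
DP table:
           d    d    c
      0    1    2    3
  d   1    0    1    2
  a   2    1    1    2
  b   3    2    2    2
Edit distance = dp[3][3] = 2

2


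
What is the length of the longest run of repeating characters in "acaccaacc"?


Input: "acaccaacc"
Scanning for longest run:
  Position 1 ('c'): new char, reset run to 1
  Position 2 ('a'): new char, reset run to 1
  Position 3 ('c'): new char, reset run to 1
  Position 4 ('c'): continues run of 'c', length=2
  Position 5 ('a'): new char, reset run to 1
  Position 6 ('a'): continues run of 'a', length=2
  Position 7 ('c'): new char, reset run to 1
  Position 8 ('c'): continues run of 'c', length=2
Longest run: 'c' with length 2

2


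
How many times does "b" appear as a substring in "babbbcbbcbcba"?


Searching for "b" in "babbbcbbcbcba"
Scanning each position:
  Position 0: "b" => MATCH
  Position 1: "a" => no
  Position 2: "b" => MATCH
  Position 3: "b" => MATCH
  Position 4: "b" => MATCH
  Position 5: "c" => no
  Position 6: "b" => MATCH
  Position 7: "b" => MATCH
  Position 8: "c" => no
  Position 9: "b" => MATCH
  Position 10: "c" => no
  Position 11: "b" => MATCH
  Position 12: "a" => no
Total occurrences: 8

8


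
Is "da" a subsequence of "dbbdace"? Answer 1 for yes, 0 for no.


Check if "da" is a subsequence of "dbbdace"
Greedy scan:
  Position 0 ('d'): matches sub[0] = 'd'
  Position 1 ('b'): no match needed
  Position 2 ('b'): no match needed
  Position 3 ('d'): no match needed
  Position 4 ('a'): matches sub[1] = 'a'
  Position 5 ('c'): no match needed
  Position 6 ('e'): no match needed
All 2 characters matched => is a subsequence

1


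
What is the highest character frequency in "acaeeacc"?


Input: acaeeacc
Character counts:
  'a': 3
  'c': 3
  'e': 2
Maximum frequency: 3

3


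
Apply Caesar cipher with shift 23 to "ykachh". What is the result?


Caesar cipher: shift "ykachh" by 23
  'y' (pos 24) + 23 = pos 21 = 'v'
  'k' (pos 10) + 23 = pos 7 = 'h'
  'a' (pos 0) + 23 = pos 23 = 'x'
  'c' (pos 2) + 23 = pos 25 = 'z'
  'h' (pos 7) + 23 = pos 4 = 'e'
  'h' (pos 7) + 23 = pos 4 = 'e'
Result: vhxzee

vhxzee


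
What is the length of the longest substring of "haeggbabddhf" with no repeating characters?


Input: "haeggbabddhf"
Sliding window (track last position of each char):
  Position 0 ('h'): window [0,0] length 1 -- new best
  Position 1 ('a'): window [0,1] length 2 -- new best
  Position 2 ('e'): window [0,2] length 3 -- new best
  Position 3 ('g'): window [0,3] length 4 -- new best
  Position 4 ('g'): repeat (last at 3), move window start to 4
  Position 4 ('g'): window [4,4] length 1
  Position 5 ('b'): window [4,5] length 2
  Position 6 ('a'): window [4,6] length 3
  Position 7 ('b'): repeat (last at 5), move window start to 6
  Position 7 ('b'): window [6,7] length 2
  Position 8 ('d'): window [6,8] length 3
  Position 9 ('d'): repeat (last at 8), move window start to 9
  Position 9 ('d'): window [9,9] length 1
  Position 10 ('h'): window [9,10] length 2
  Position 11 ('f'): window [9,11] length 3
Longest substring with no repeats: "haeg" with length 4

4


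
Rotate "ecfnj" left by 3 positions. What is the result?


Input: "ecfnj", rotate left by 3
First 3 characters: "ecf"
Remaining characters: "nj"
Concatenate remaining + first: "nj" + "ecf" = "njecf"

njecf


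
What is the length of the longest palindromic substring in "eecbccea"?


Input: "eecbccea"
Checking substrings for palindromes:
  [2:5] "cbc" (len 3) => palindrome
  [0:2] "ee" (len 2) => palindrome
  [4:6] "cc" (len 2) => palindrome
Longest palindromic substring: "cbc" with length 3

3


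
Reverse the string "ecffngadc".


Input: ecffngadc
Reading characters right to left:
  Position 8: 'c'
  Position 7: 'd'
  Position 6: 'a'
  Position 5: 'g'
  Position 4: 'n'
  Position 3: 'f'
  Position 2: 'f'
  Position 1: 'c'
  Position 0: 'e'
Reversed: cdagnffce

cdagnffce


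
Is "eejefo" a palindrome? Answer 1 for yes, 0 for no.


Input: eejefo
Reversed: ofejee
  Compare pos 0 ('e') with pos 5 ('o'): MISMATCH
  Compare pos 1 ('e') with pos 4 ('f'): MISMATCH
  Compare pos 2 ('j') with pos 3 ('e'): MISMATCH
Result: not a palindrome

0


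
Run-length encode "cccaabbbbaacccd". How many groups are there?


Input: cccaabbbbaacccd
Scanning for consecutive runs:
  Group 1: 'c' x 3 (positions 0-2)
  Group 2: 'a' x 2 (positions 3-4)
  Group 3: 'b' x 4 (positions 5-8)
  Group 4: 'a' x 2 (positions 9-10)
  Group 5: 'c' x 3 (positions 11-13)
  Group 6: 'd' x 1 (positions 14-14)
Total groups: 6

6


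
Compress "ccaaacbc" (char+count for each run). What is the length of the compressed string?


Input: ccaaacbc
Runs:
  'c' x 2 => "c2"
  'a' x 3 => "a3"
  'c' x 1 => "c1"
  'b' x 1 => "b1"
  'c' x 1 => "c1"
Compressed: "c2a3c1b1c1"
Compressed length: 10

10


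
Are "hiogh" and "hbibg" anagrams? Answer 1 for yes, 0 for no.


Strings: "hiogh", "hbibg"
Sorted first:  ghhio
Sorted second: bbghi
Differ at position 0: 'g' vs 'b' => not anagrams

0


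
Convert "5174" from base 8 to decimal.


Input: "5174" in base 8
Positional expansion:
  Digit '5' (value 5) x 8^3 = 2560
  Digit '1' (value 1) x 8^2 = 64
  Digit '7' (value 7) x 8^1 = 56
  Digit '4' (value 4) x 8^0 = 4
Sum = 2684

2684


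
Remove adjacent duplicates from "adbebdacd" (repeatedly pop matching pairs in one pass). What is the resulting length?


Input: adbebdacd
Stack-based adjacent duplicate removal:
  Read 'a': push. Stack: a
  Read 'd': push. Stack: ad
  Read 'b': push. Stack: adb
  Read 'e': push. Stack: adbe
  Read 'b': push. Stack: adbeb
  Read 'd': push. Stack: adbebd
  Read 'a': push. Stack: adbebda
  Read 'c': push. Stack: adbebdac
  Read 'd': push. Stack: adbebdacd
Final stack: "adbebdacd" (length 9)

9


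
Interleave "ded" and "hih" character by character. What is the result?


Interleaving "ded" and "hih":
  Position 0: 'd' from first, 'h' from second => "dh"
  Position 1: 'e' from first, 'i' from second => "ei"
  Position 2: 'd' from first, 'h' from second => "dh"
Result: dheidh

dheidh


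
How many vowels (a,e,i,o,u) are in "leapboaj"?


Input: leapboaj
Checking each character:
  'l' at position 0: consonant
  'e' at position 1: vowel (running total: 1)
  'a' at position 2: vowel (running total: 2)
  'p' at position 3: consonant
  'b' at position 4: consonant
  'o' at position 5: vowel (running total: 3)
  'a' at position 6: vowel (running total: 4)
  'j' at position 7: consonant
Total vowels: 4

4


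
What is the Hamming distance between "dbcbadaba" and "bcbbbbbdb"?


Comparing "dbcbadaba" and "bcbbbbbdb" position by position:
  Position 0: 'd' vs 'b' => differ
  Position 1: 'b' vs 'c' => differ
  Position 2: 'c' vs 'b' => differ
  Position 3: 'b' vs 'b' => same
  Position 4: 'a' vs 'b' => differ
  Position 5: 'd' vs 'b' => differ
  Position 6: 'a' vs 'b' => differ
  Position 7: 'b' vs 'd' => differ
  Position 8: 'a' vs 'b' => differ
Total differences (Hamming distance): 8

8


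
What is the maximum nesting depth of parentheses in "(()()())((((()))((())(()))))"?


Input: "(()()())((((()))((())(()))))"
Tracking depth:
  Position 0 '(': depth becomes 1
  Position 1 '(': depth becomes 2
  Position 2 ')': depth becomes 1
  Position 3 '(': depth becomes 2
  Position 4 ')': depth becomes 1
  Position 5 '(': depth becomes 2
  Position 6 ')': depth becomes 1
  Position 7 ')': depth becomes 0
  Position 8 '(': depth becomes 1
  Position 9 '(': depth becomes 2
  Position 10 '(': depth becomes 3
  Position 11 '(': depth becomes 4
  Position 12 '(': depth becomes 5
  Position 13 ')': depth becomes 4
  Position 14 ')': depth becomes 3
  Position 15 ')': depth becomes 2
  Position 16 '(': depth becomes 3
  Position 17 '(': depth becomes 4
  Position 18 '(': depth becomes 5
  Position 19 ')': depth becomes 4
  Position 20 ')': depth becomes 3
  Position 21 '(': depth becomes 4
  Position 22 '(': depth becomes 5
  Position 23 ')': depth becomes 4
  Position 24 ')': depth becomes 3
  Position 25 ')': depth becomes 2
  Position 26 ')': depth becomes 1
  Position 27 ')': depth becomes 0
Maximum depth reached: 5

5


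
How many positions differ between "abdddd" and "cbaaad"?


Comparing "abdddd" and "cbaaad" position by position:
  Position 0: 'a' vs 'c' => DIFFER
  Position 1: 'b' vs 'b' => same
  Position 2: 'd' vs 'a' => DIFFER
  Position 3: 'd' vs 'a' => DIFFER
  Position 4: 'd' vs 'a' => DIFFER
  Position 5: 'd' vs 'd' => same
Positions that differ: 4

4


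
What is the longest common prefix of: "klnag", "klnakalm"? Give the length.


Words: klnag, klnakalm
  Position 0: all 'k' => match
  Position 1: all 'l' => match
  Position 2: all 'n' => match
  Position 3: all 'a' => match
  Position 4: ('g', 'k') => mismatch, stop
LCP = "klna" (length 4)

4


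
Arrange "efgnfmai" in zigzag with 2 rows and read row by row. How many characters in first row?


Zigzag "efgnfmai" into 2 rows:
Placing characters:
  'e' => row 0
  'f' => row 1
  'g' => row 0
  'n' => row 1
  'f' => row 0
  'm' => row 1
  'a' => row 0
  'i' => row 1
Rows:
  Row 0: "egfa"
  Row 1: "fnmi"
First row length: 4

4


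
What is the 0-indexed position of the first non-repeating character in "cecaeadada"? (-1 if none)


Input: cecaeadada
Character frequencies:
  'a': 4
  'c': 2
  'd': 2
  'e': 2
Scanning left to right for freq == 1:
  Position 0 ('c'): freq=2, skip
  Position 1 ('e'): freq=2, skip
  Position 2 ('c'): freq=2, skip
  Position 3 ('a'): freq=4, skip
  Position 4 ('e'): freq=2, skip
  Position 5 ('a'): freq=4, skip
  Position 6 ('d'): freq=2, skip
  Position 7 ('a'): freq=4, skip
  Position 8 ('d'): freq=2, skip
  Position 9 ('a'): freq=4, skip
  No unique character found => answer = -1

-1


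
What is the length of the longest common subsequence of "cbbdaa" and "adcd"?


LCS of "cbbdaa" and "adcd"
DP table:
           a    d    c    d
      0    0    0    0    0
  c   0    0    0    1    1
  b   0    0    0    1    1
  b   0    0    0    1    1
  d   0    0    1    1    2
  a   0    1    1    1    2
  a   0    1    1    1    2
LCS length = dp[6][4] = 2

2


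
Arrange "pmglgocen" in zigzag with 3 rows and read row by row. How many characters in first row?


Zigzag "pmglgocen" into 3 rows:
Placing characters:
  'p' => row 0
  'm' => row 1
  'g' => row 2
  'l' => row 1
  'g' => row 0
  'o' => row 1
  'c' => row 2
  'e' => row 1
  'n' => row 0
Rows:
  Row 0: "pgn"
  Row 1: "mloe"
  Row 2: "gc"
First row length: 3

3


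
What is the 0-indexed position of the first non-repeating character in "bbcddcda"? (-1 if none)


Input: bbcddcda
Character frequencies:
  'a': 1
  'b': 2
  'c': 2
  'd': 3
Scanning left to right for freq == 1:
  Position 0 ('b'): freq=2, skip
  Position 1 ('b'): freq=2, skip
  Position 2 ('c'): freq=2, skip
  Position 3 ('d'): freq=3, skip
  Position 4 ('d'): freq=3, skip
  Position 5 ('c'): freq=2, skip
  Position 6 ('d'): freq=3, skip
  Position 7 ('a'): unique! => answer = 7

7


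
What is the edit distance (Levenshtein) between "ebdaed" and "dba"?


Computing edit distance: "ebdaed" -> "dba"
DP table:
           d    b    a
      0    1    2    3
  e   1    1    2    3
  b   2    2    1    2
  d   3    2    2    2
  a   4    3    3    2
  e   5    4    4    3
  d   6    5    5    4
Edit distance = dp[6][3] = 4

4


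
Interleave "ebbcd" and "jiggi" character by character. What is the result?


Interleaving "ebbcd" and "jiggi":
  Position 0: 'e' from first, 'j' from second => "ej"
  Position 1: 'b' from first, 'i' from second => "bi"
  Position 2: 'b' from first, 'g' from second => "bg"
  Position 3: 'c' from first, 'g' from second => "cg"
  Position 4: 'd' from first, 'i' from second => "di"
Result: ejbibgcgdi

ejbibgcgdi


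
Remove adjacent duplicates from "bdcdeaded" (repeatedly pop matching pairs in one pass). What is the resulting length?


Input: bdcdeaded
Stack-based adjacent duplicate removal:
  Read 'b': push. Stack: b
  Read 'd': push. Stack: bd
  Read 'c': push. Stack: bdc
  Read 'd': push. Stack: bdcd
  Read 'e': push. Stack: bdcde
  Read 'a': push. Stack: bdcdea
  Read 'd': push. Stack: bdcdead
  Read 'e': push. Stack: bdcdeade
  Read 'd': push. Stack: bdcdeaded
Final stack: "bdcdeaded" (length 9)

9


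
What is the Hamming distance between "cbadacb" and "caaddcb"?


Comparing "cbadacb" and "caaddcb" position by position:
  Position 0: 'c' vs 'c' => same
  Position 1: 'b' vs 'a' => differ
  Position 2: 'a' vs 'a' => same
  Position 3: 'd' vs 'd' => same
  Position 4: 'a' vs 'd' => differ
  Position 5: 'c' vs 'c' => same
  Position 6: 'b' vs 'b' => same
Total differences (Hamming distance): 2

2


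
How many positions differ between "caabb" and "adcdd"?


Comparing "caabb" and "adcdd" position by position:
  Position 0: 'c' vs 'a' => DIFFER
  Position 1: 'a' vs 'd' => DIFFER
  Position 2: 'a' vs 'c' => DIFFER
  Position 3: 'b' vs 'd' => DIFFER
  Position 4: 'b' vs 'd' => DIFFER
Positions that differ: 5

5


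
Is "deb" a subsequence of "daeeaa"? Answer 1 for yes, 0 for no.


Check if "deb" is a subsequence of "daeeaa"
Greedy scan:
  Position 0 ('d'): matches sub[0] = 'd'
  Position 1 ('a'): no match needed
  Position 2 ('e'): matches sub[1] = 'e'
  Position 3 ('e'): no match needed
  Position 4 ('a'): no match needed
  Position 5 ('a'): no match needed
Only matched 2/3 characters => not a subsequence

0


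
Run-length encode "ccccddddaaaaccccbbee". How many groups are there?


Input: ccccddddaaaaccccbbee
Scanning for consecutive runs:
  Group 1: 'c' x 4 (positions 0-3)
  Group 2: 'd' x 4 (positions 4-7)
  Group 3: 'a' x 4 (positions 8-11)
  Group 4: 'c' x 4 (positions 12-15)
  Group 5: 'b' x 2 (positions 16-17)
  Group 6: 'e' x 2 (positions 18-19)
Total groups: 6

6


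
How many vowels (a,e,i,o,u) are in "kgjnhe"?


Input: kgjnhe
Checking each character:
  'k' at position 0: consonant
  'g' at position 1: consonant
  'j' at position 2: consonant
  'n' at position 3: consonant
  'h' at position 4: consonant
  'e' at position 5: vowel (running total: 1)
Total vowels: 1

1


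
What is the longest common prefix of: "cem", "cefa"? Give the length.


Words: cem, cefa
  Position 0: all 'c' => match
  Position 1: all 'e' => match
  Position 2: ('m', 'f') => mismatch, stop
LCP = "ce" (length 2)

2


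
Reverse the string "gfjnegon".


Input: gfjnegon
Reading characters right to left:
  Position 7: 'n'
  Position 6: 'o'
  Position 5: 'g'
  Position 4: 'e'
  Position 3: 'n'
  Position 2: 'j'
  Position 1: 'f'
  Position 0: 'g'
Reversed: nogenjfg

nogenjfg


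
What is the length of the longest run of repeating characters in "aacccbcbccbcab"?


Input: "aacccbcbccbcab"
Scanning for longest run:
  Position 1 ('a'): continues run of 'a', length=2
  Position 2 ('c'): new char, reset run to 1
  Position 3 ('c'): continues run of 'c', length=2
  Position 4 ('c'): continues run of 'c', length=3
  Position 5 ('b'): new char, reset run to 1
  Position 6 ('c'): new char, reset run to 1
  Position 7 ('b'): new char, reset run to 1
  Position 8 ('c'): new char, reset run to 1
  Position 9 ('c'): continues run of 'c', length=2
  Position 10 ('b'): new char, reset run to 1
  Position 11 ('c'): new char, reset run to 1
  Position 12 ('a'): new char, reset run to 1
  Position 13 ('b'): new char, reset run to 1
Longest run: 'c' with length 3

3


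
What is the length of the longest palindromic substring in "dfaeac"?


Input: "dfaeac"
Checking substrings for palindromes:
  [2:5] "aea" (len 3) => palindrome
Longest palindromic substring: "aea" with length 3

3


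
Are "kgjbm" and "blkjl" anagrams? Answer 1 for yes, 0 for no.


Strings: "kgjbm", "blkjl"
Sorted first:  bgjkm
Sorted second: bjkll
Differ at position 1: 'g' vs 'j' => not anagrams

0


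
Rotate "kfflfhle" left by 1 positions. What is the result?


Input: "kfflfhle", rotate left by 1
First 1 characters: "k"
Remaining characters: "fflfhle"
Concatenate remaining + first: "fflfhle" + "k" = "fflfhlek"

fflfhlek


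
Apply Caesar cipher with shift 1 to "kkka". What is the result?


Caesar cipher: shift "kkka" by 1
  'k' (pos 10) + 1 = pos 11 = 'l'
  'k' (pos 10) + 1 = pos 11 = 'l'
  'k' (pos 10) + 1 = pos 11 = 'l'
  'a' (pos 0) + 1 = pos 1 = 'b'
Result: lllb

lllb


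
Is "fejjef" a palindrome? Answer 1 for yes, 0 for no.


Input: fejjef
Reversed: fejjef
  Compare pos 0 ('f') with pos 5 ('f'): match
  Compare pos 1 ('e') with pos 4 ('e'): match
  Compare pos 2 ('j') with pos 3 ('j'): match
Result: palindrome

1


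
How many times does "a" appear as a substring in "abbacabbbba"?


Searching for "a" in "abbacabbbba"
Scanning each position:
  Position 0: "a" => MATCH
  Position 1: "b" => no
  Position 2: "b" => no
  Position 3: "a" => MATCH
  Position 4: "c" => no
  Position 5: "a" => MATCH
  Position 6: "b" => no
  Position 7: "b" => no
  Position 8: "b" => no
  Position 9: "b" => no
  Position 10: "a" => MATCH
Total occurrences: 4

4


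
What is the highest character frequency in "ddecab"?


Input: ddecab
Character counts:
  'a': 1
  'b': 1
  'c': 1
  'd': 2
  'e': 1
Maximum frequency: 2

2


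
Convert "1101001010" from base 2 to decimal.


Input: "1101001010" in base 2
Positional expansion:
  Digit '1' (value 1) x 2^9 = 512
  Digit '1' (value 1) x 2^8 = 256
  Digit '0' (value 0) x 2^7 = 0
  Digit '1' (value 1) x 2^6 = 64
  Digit '0' (value 0) x 2^5 = 0
  Digit '0' (value 0) x 2^4 = 0
  Digit '1' (value 1) x 2^3 = 8
  Digit '0' (value 0) x 2^2 = 0
  Digit '1' (value 1) x 2^1 = 2
  Digit '0' (value 0) x 2^0 = 0
Sum = 842

842


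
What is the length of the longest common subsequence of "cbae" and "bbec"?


LCS of "cbae" and "bbec"
DP table:
           b    b    e    c
      0    0    0    0    0
  c   0    0    0    0    1
  b   0    1    1    1    1
  a   0    1    1    1    1
  e   0    1    1    2    2
LCS length = dp[4][4] = 2

2


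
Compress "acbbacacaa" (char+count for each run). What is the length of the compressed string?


Input: acbbacacaa
Runs:
  'a' x 1 => "a1"
  'c' x 1 => "c1"
  'b' x 2 => "b2"
  'a' x 1 => "a1"
  'c' x 1 => "c1"
  'a' x 1 => "a1"
  'c' x 1 => "c1"
  'a' x 2 => "a2"
Compressed: "a1c1b2a1c1a1c1a2"
Compressed length: 16

16


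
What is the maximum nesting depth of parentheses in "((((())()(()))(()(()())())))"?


Input: "((((())()(()))(()(()())())))"
Tracking depth:
  Position 0 '(': depth becomes 1
  Position 1 '(': depth becomes 2
  Position 2 '(': depth becomes 3
  Position 3 '(': depth becomes 4
  Position 4 '(': depth becomes 5
  Position 5 ')': depth becomes 4
  Position 6 ')': depth becomes 3
  Position 7 '(': depth becomes 4
  Position 8 ')': depth becomes 3
  Position 9 '(': depth becomes 4
  Position 10 '(': depth becomes 5
  Position 11 ')': depth becomes 4
  Position 12 ')': depth becomes 3
  Position 13 ')': depth becomes 2
  Position 14 '(': depth becomes 3
  Position 15 '(': depth becomes 4
  Position 16 ')': depth becomes 3
  Position 17 '(': depth becomes 4
  Position 18 '(': depth becomes 5
  Position 19 ')': depth becomes 4
  Position 20 '(': depth becomes 5
  Position 21 ')': depth becomes 4
  Position 22 ')': depth becomes 3
  Position 23 '(': depth becomes 4
  Position 24 ')': depth becomes 3
  Position 25 ')': depth becomes 2
  Position 26 ')': depth becomes 1
  Position 27 ')': depth becomes 0
Maximum depth reached: 5

5


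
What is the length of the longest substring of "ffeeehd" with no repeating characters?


Input: "ffeeehd"
Sliding window (track last position of each char):
  Position 0 ('f'): window [0,0] length 1 -- new best
  Position 1 ('f'): repeat (last at 0), move window start to 1
  Position 1 ('f'): window [1,1] length 1
  Position 2 ('e'): window [1,2] length 2 -- new best
  Position 3 ('e'): repeat (last at 2), move window start to 3
  Position 3 ('e'): window [3,3] length 1
  Position 4 ('e'): repeat (last at 3), move window start to 4
  Position 4 ('e'): window [4,4] length 1
  Position 5 ('h'): window [4,5] length 2
  Position 6 ('d'): window [4,6] length 3 -- new best
Longest substring with no repeats: "ehd" with length 3

3


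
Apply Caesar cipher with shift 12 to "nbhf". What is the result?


Caesar cipher: shift "nbhf" by 12
  'n' (pos 13) + 12 = pos 25 = 'z'
  'b' (pos 1) + 12 = pos 13 = 'n'
  'h' (pos 7) + 12 = pos 19 = 't'
  'f' (pos 5) + 12 = pos 17 = 'r'
Result: zntr

zntr


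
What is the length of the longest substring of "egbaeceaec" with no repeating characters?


Input: "egbaeceaec"
Sliding window (track last position of each char):
  Position 0 ('e'): window [0,0] length 1 -- new best
  Position 1 ('g'): window [0,1] length 2 -- new best
  Position 2 ('b'): window [0,2] length 3 -- new best
  Position 3 ('a'): window [0,3] length 4 -- new best
  Position 4 ('e'): repeat (last at 0), move window start to 1
  Position 4 ('e'): window [1,4] length 4
  Position 5 ('c'): window [1,5] length 5 -- new best
  Position 6 ('e'): repeat (last at 4), move window start to 5
  Position 6 ('e'): window [5,6] length 2
  Position 7 ('a'): window [5,7] length 3
  Position 8 ('e'): repeat (last at 6), move window start to 7
  Position 8 ('e'): window [7,8] length 2
  Position 9 ('c'): window [7,9] length 3
Longest substring with no repeats: "gbaec" with length 5

5


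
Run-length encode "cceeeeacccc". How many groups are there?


Input: cceeeeacccc
Scanning for consecutive runs:
  Group 1: 'c' x 2 (positions 0-1)
  Group 2: 'e' x 4 (positions 2-5)
  Group 3: 'a' x 1 (positions 6-6)
  Group 4: 'c' x 4 (positions 7-10)
Total groups: 4

4


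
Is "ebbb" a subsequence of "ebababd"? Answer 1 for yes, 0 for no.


Check if "ebbb" is a subsequence of "ebababd"
Greedy scan:
  Position 0 ('e'): matches sub[0] = 'e'
  Position 1 ('b'): matches sub[1] = 'b'
  Position 2 ('a'): no match needed
  Position 3 ('b'): matches sub[2] = 'b'
  Position 4 ('a'): no match needed
  Position 5 ('b'): matches sub[3] = 'b'
  Position 6 ('d'): no match needed
All 4 characters matched => is a subsequence

1


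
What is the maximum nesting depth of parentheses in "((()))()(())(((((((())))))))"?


Input: "((()))()(())(((((((())))))))"
Tracking depth:
  Position 0 '(': depth becomes 1
  Position 1 '(': depth becomes 2
  Position 2 '(': depth becomes 3
  Position 3 ')': depth becomes 2
  Position 4 ')': depth becomes 1
  Position 5 ')': depth becomes 0
  Position 6 '(': depth becomes 1
  Position 7 ')': depth becomes 0
  Position 8 '(': depth becomes 1
  Position 9 '(': depth becomes 2
  Position 10 ')': depth becomes 1
  Position 11 ')': depth becomes 0
  Position 12 '(': depth becomes 1
  Position 13 '(': depth becomes 2
  Position 14 '(': depth becomes 3
  Position 15 '(': depth becomes 4
  Position 16 '(': depth becomes 5
  Position 17 '(': depth becomes 6
  Position 18 '(': depth becomes 7
  Position 19 '(': depth becomes 8
  Position 20 ')': depth becomes 7
  Position 21 ')': depth becomes 6
  Position 22 ')': depth becomes 5
  Position 23 ')': depth becomes 4
  Position 24 ')': depth becomes 3
  Position 25 ')': depth becomes 2
  Position 26 ')': depth becomes 1
  Position 27 ')': depth becomes 0
Maximum depth reached: 8

8


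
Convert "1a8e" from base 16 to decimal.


Input: "1a8e" in base 16
Positional expansion:
  Digit '1' (value 1) x 16^3 = 4096
  Digit 'a' (value 10) x 16^2 = 2560
  Digit '8' (value 8) x 16^1 = 128
  Digit 'e' (value 14) x 16^0 = 14
Sum = 6798

6798


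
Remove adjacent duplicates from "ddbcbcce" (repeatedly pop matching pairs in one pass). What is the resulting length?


Input: ddbcbcce
Stack-based adjacent duplicate removal:
  Read 'd': push. Stack: d
  Read 'd': matches stack top 'd' => pop. Stack: (empty)
  Read 'b': push. Stack: b
  Read 'c': push. Stack: bc
  Read 'b': push. Stack: bcb
  Read 'c': push. Stack: bcbc
  Read 'c': matches stack top 'c' => pop. Stack: bcb
  Read 'e': push. Stack: bcbe
Final stack: "bcbe" (length 4)

4


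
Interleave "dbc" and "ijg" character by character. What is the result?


Interleaving "dbc" and "ijg":
  Position 0: 'd' from first, 'i' from second => "di"
  Position 1: 'b' from first, 'j' from second => "bj"
  Position 2: 'c' from first, 'g' from second => "cg"
Result: dibjcg

dibjcg


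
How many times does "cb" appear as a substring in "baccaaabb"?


Searching for "cb" in "baccaaabb"
Scanning each position:
  Position 0: "ba" => no
  Position 1: "ac" => no
  Position 2: "cc" => no
  Position 3: "ca" => no
  Position 4: "aa" => no
  Position 5: "aa" => no
  Position 6: "ab" => no
  Position 7: "bb" => no
Total occurrences: 0

0


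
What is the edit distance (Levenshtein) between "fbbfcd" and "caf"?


Computing edit distance: "fbbfcd" -> "caf"
DP table:
           c    a    f
      0    1    2    3
  f   1    1    2    2
  b   2    2    2    3
  b   3    3    3    3
  f   4    4    4    3
  c   5    4    5    4
  d   6    5    5    5
Edit distance = dp[6][3] = 5

5


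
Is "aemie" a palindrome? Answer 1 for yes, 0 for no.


Input: aemie
Reversed: eimea
  Compare pos 0 ('a') with pos 4 ('e'): MISMATCH
  Compare pos 1 ('e') with pos 3 ('i'): MISMATCH
Result: not a palindrome

0


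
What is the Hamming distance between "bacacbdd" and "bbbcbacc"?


Comparing "bacacbdd" and "bbbcbacc" position by position:
  Position 0: 'b' vs 'b' => same
  Position 1: 'a' vs 'b' => differ
  Position 2: 'c' vs 'b' => differ
  Position 3: 'a' vs 'c' => differ
  Position 4: 'c' vs 'b' => differ
  Position 5: 'b' vs 'a' => differ
  Position 6: 'd' vs 'c' => differ
  Position 7: 'd' vs 'c' => differ
Total differences (Hamming distance): 7

7


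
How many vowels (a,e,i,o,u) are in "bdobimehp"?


Input: bdobimehp
Checking each character:
  'b' at position 0: consonant
  'd' at position 1: consonant
  'o' at position 2: vowel (running total: 1)
  'b' at position 3: consonant
  'i' at position 4: vowel (running total: 2)
  'm' at position 5: consonant
  'e' at position 6: vowel (running total: 3)
  'h' at position 7: consonant
  'p' at position 8: consonant
Total vowels: 3

3


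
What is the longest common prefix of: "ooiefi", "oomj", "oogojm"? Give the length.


Words: ooiefi, oomj, oogojm
  Position 0: all 'o' => match
  Position 1: all 'o' => match
  Position 2: ('i', 'm', 'g') => mismatch, stop
LCP = "oo" (length 2)

2


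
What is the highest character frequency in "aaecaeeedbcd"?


Input: aaecaeeedbcd
Character counts:
  'a': 3
  'b': 1
  'c': 2
  'd': 2
  'e': 4
Maximum frequency: 4

4


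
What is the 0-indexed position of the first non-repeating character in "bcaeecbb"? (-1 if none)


Input: bcaeecbb
Character frequencies:
  'a': 1
  'b': 3
  'c': 2
  'e': 2
Scanning left to right for freq == 1:
  Position 0 ('b'): freq=3, skip
  Position 1 ('c'): freq=2, skip
  Position 2 ('a'): unique! => answer = 2

2


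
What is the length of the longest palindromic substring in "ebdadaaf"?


Input: "ebdadaaf"
Checking substrings for palindromes:
  [2:5] "dad" (len 3) => palindrome
  [3:6] "ada" (len 3) => palindrome
  [5:7] "aa" (len 2) => palindrome
Longest palindromic substring: "dad" with length 3

3


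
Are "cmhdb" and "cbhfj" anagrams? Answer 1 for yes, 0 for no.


Strings: "cmhdb", "cbhfj"
Sorted first:  bcdhm
Sorted second: bcfhj
Differ at position 2: 'd' vs 'f' => not anagrams

0


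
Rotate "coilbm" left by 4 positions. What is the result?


Input: "coilbm", rotate left by 4
First 4 characters: "coil"
Remaining characters: "bm"
Concatenate remaining + first: "bm" + "coil" = "bmcoil"

bmcoil


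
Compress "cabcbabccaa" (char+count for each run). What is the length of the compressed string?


Input: cabcbabccaa
Runs:
  'c' x 1 => "c1"
  'a' x 1 => "a1"
  'b' x 1 => "b1"
  'c' x 1 => "c1"
  'b' x 1 => "b1"
  'a' x 1 => "a1"
  'b' x 1 => "b1"
  'c' x 2 => "c2"
  'a' x 2 => "a2"
Compressed: "c1a1b1c1b1a1b1c2a2"
Compressed length: 18

18


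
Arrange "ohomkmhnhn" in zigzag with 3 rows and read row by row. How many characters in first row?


Zigzag "ohomkmhnhn" into 3 rows:
Placing characters:
  'o' => row 0
  'h' => row 1
  'o' => row 2
  'm' => row 1
  'k' => row 0
  'm' => row 1
  'h' => row 2
  'n' => row 1
  'h' => row 0
  'n' => row 1
Rows:
  Row 0: "okh"
  Row 1: "hmmnn"
  Row 2: "oh"
First row length: 3

3


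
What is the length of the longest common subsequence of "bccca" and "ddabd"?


LCS of "bccca" and "ddabd"
DP table:
           d    d    a    b    d
      0    0    0    0    0    0
  b   0    0    0    0    1    1
  c   0    0    0    0    1    1
  c   0    0    0    0    1    1
  c   0    0    0    0    1    1
  a   0    0    0    1    1    1
LCS length = dp[5][5] = 1

1


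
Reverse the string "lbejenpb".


Input: lbejenpb
Reading characters right to left:
  Position 7: 'b'
  Position 6: 'p'
  Position 5: 'n'
  Position 4: 'e'
  Position 3: 'j'
  Position 2: 'e'
  Position 1: 'b'
  Position 0: 'l'
Reversed: bpnejebl

bpnejebl


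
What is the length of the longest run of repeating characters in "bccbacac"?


Input: "bccbacac"
Scanning for longest run:
  Position 1 ('c'): new char, reset run to 1
  Position 2 ('c'): continues run of 'c', length=2
  Position 3 ('b'): new char, reset run to 1
  Position 4 ('a'): new char, reset run to 1
  Position 5 ('c'): new char, reset run to 1
  Position 6 ('a'): new char, reset run to 1
  Position 7 ('c'): new char, reset run to 1
Longest run: 'c' with length 2

2


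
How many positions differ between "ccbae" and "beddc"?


Comparing "ccbae" and "beddc" position by position:
  Position 0: 'c' vs 'b' => DIFFER
  Position 1: 'c' vs 'e' => DIFFER
  Position 2: 'b' vs 'd' => DIFFER
  Position 3: 'a' vs 'd' => DIFFER
  Position 4: 'e' vs 'c' => DIFFER
Positions that differ: 5

5


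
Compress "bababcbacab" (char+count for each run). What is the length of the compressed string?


Input: bababcbacab
Runs:
  'b' x 1 => "b1"
  'a' x 1 => "a1"
  'b' x 1 => "b1"
  'a' x 1 => "a1"
  'b' x 1 => "b1"
  'c' x 1 => "c1"
  'b' x 1 => "b1"
  'a' x 1 => "a1"
  'c' x 1 => "c1"
  'a' x 1 => "a1"
  'b' x 1 => "b1"
Compressed: "b1a1b1a1b1c1b1a1c1a1b1"
Compressed length: 22

22


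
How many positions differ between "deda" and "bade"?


Comparing "deda" and "bade" position by position:
  Position 0: 'd' vs 'b' => DIFFER
  Position 1: 'e' vs 'a' => DIFFER
  Position 2: 'd' vs 'd' => same
  Position 3: 'a' vs 'e' => DIFFER
Positions that differ: 3

3


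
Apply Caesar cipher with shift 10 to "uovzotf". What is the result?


Caesar cipher: shift "uovzotf" by 10
  'u' (pos 20) + 10 = pos 4 = 'e'
  'o' (pos 14) + 10 = pos 24 = 'y'
  'v' (pos 21) + 10 = pos 5 = 'f'
  'z' (pos 25) + 10 = pos 9 = 'j'
  'o' (pos 14) + 10 = pos 24 = 'y'
  't' (pos 19) + 10 = pos 3 = 'd'
  'f' (pos 5) + 10 = pos 15 = 'p'
Result: eyfjydp

eyfjydp


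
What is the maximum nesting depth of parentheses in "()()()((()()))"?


Input: "()()()((()()))"
Tracking depth:
  Position 0 '(': depth becomes 1
  Position 1 ')': depth becomes 0
  Position 2 '(': depth becomes 1
  Position 3 ')': depth becomes 0
  Position 4 '(': depth becomes 1
  Position 5 ')': depth becomes 0
  Position 6 '(': depth becomes 1
  Position 7 '(': depth becomes 2
  Position 8 '(': depth becomes 3
  Position 9 ')': depth becomes 2
  Position 10 '(': depth becomes 3
  Position 11 ')': depth becomes 2
  Position 12 ')': depth becomes 1
  Position 13 ')': depth becomes 0
Maximum depth reached: 3

3


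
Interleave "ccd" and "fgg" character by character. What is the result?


Interleaving "ccd" and "fgg":
  Position 0: 'c' from first, 'f' from second => "cf"
  Position 1: 'c' from first, 'g' from second => "cg"
  Position 2: 'd' from first, 'g' from second => "dg"
Result: cfcgdg

cfcgdg


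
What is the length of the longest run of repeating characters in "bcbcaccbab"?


Input: "bcbcaccbab"
Scanning for longest run:
  Position 1 ('c'): new char, reset run to 1
  Position 2 ('b'): new char, reset run to 1
  Position 3 ('c'): new char, reset run to 1
  Position 4 ('a'): new char, reset run to 1
  Position 5 ('c'): new char, reset run to 1
  Position 6 ('c'): continues run of 'c', length=2
  Position 7 ('b'): new char, reset run to 1
  Position 8 ('a'): new char, reset run to 1
  Position 9 ('b'): new char, reset run to 1
Longest run: 'c' with length 2

2


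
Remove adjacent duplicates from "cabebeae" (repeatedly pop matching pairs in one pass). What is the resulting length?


Input: cabebeae
Stack-based adjacent duplicate removal:
  Read 'c': push. Stack: c
  Read 'a': push. Stack: ca
  Read 'b': push. Stack: cab
  Read 'e': push. Stack: cabe
  Read 'b': push. Stack: cabeb
  Read 'e': push. Stack: cabebe
  Read 'a': push. Stack: cabebea
  Read 'e': push. Stack: cabebeae
Final stack: "cabebeae" (length 8)

8


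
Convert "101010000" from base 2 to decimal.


Input: "101010000" in base 2
Positional expansion:
  Digit '1' (value 1) x 2^8 = 256
  Digit '0' (value 0) x 2^7 = 0
  Digit '1' (value 1) x 2^6 = 64
  Digit '0' (value 0) x 2^5 = 0
  Digit '1' (value 1) x 2^4 = 16
  Digit '0' (value 0) x 2^3 = 0
  Digit '0' (value 0) x 2^2 = 0
  Digit '0' (value 0) x 2^1 = 0
  Digit '0' (value 0) x 2^0 = 0
Sum = 336

336


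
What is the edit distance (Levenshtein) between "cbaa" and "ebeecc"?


Computing edit distance: "cbaa" -> "ebeecc"
DP table:
           e    b    e    e    c    c
      0    1    2    3    4    5    6
  c   1    1    2    3    4    4    5
  b   2    2    1    2    3    4    5
  a   3    3    2    2    3    4    5
  a   4    4    3    3    3    4    5
Edit distance = dp[4][6] = 5

5


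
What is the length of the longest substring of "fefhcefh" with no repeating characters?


Input: "fefhcefh"
Sliding window (track last position of each char):
  Position 0 ('f'): window [0,0] length 1 -- new best
  Position 1 ('e'): window [0,1] length 2 -- new best
  Position 2 ('f'): repeat (last at 0), move window start to 1
  Position 2 ('f'): window [1,2] length 2
  Position 3 ('h'): window [1,3] length 3 -- new best
  Position 4 ('c'): window [1,4] length 4 -- new best
  Position 5 ('e'): repeat (last at 1), move window start to 2
  Position 5 ('e'): window [2,5] length 4
  Position 6 ('f'): repeat (last at 2), move window start to 3
  Position 6 ('f'): window [3,6] length 4
  Position 7 ('h'): repeat (last at 3), move window start to 4
  Position 7 ('h'): window [4,7] length 4
Longest substring with no repeats: "efhc" with length 4

4


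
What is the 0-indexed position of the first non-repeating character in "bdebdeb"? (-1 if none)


Input: bdebdeb
Character frequencies:
  'b': 3
  'd': 2
  'e': 2
Scanning left to right for freq == 1:
  Position 0 ('b'): freq=3, skip
  Position 1 ('d'): freq=2, skip
  Position 2 ('e'): freq=2, skip
  Position 3 ('b'): freq=3, skip
  Position 4 ('d'): freq=2, skip
  Position 5 ('e'): freq=2, skip
  Position 6 ('b'): freq=3, skip
  No unique character found => answer = -1

-1


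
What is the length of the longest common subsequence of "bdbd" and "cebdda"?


LCS of "bdbd" and "cebdda"
DP table:
           c    e    b    d    d    a
      0    0    0    0    0    0    0
  b   0    0    0    1    1    1    1
  d   0    0    0    1    2    2    2
  b   0    0    0    1    2    2    2
  d   0    0    0    1    2    3    3
LCS length = dp[4][6] = 3

3


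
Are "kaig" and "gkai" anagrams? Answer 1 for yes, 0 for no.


Strings: "kaig", "gkai"
Sorted first:  agik
Sorted second: agik
Sorted forms match => anagrams

1


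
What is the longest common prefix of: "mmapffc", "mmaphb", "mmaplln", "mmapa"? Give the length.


Words: mmapffc, mmaphb, mmaplln, mmapa
  Position 0: all 'm' => match
  Position 1: all 'm' => match
  Position 2: all 'a' => match
  Position 3: all 'p' => match
  Position 4: ('f', 'h', 'l', 'a') => mismatch, stop
LCP = "mmap" (length 4)

4


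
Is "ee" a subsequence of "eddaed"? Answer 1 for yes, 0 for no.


Check if "ee" is a subsequence of "eddaed"
Greedy scan:
  Position 0 ('e'): matches sub[0] = 'e'
  Position 1 ('d'): no match needed
  Position 2 ('d'): no match needed
  Position 3 ('a'): no match needed
  Position 4 ('e'): matches sub[1] = 'e'
  Position 5 ('d'): no match needed
All 2 characters matched => is a subsequence

1


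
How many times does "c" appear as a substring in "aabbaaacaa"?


Searching for "c" in "aabbaaacaa"
Scanning each position:
  Position 0: "a" => no
  Position 1: "a" => no
  Position 2: "b" => no
  Position 3: "b" => no
  Position 4: "a" => no
  Position 5: "a" => no
  Position 6: "a" => no
  Position 7: "c" => MATCH
  Position 8: "a" => no
  Position 9: "a" => no
Total occurrences: 1

1


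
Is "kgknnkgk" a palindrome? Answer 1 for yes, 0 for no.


Input: kgknnkgk
Reversed: kgknnkgk
  Compare pos 0 ('k') with pos 7 ('k'): match
  Compare pos 1 ('g') with pos 6 ('g'): match
  Compare pos 2 ('k') with pos 5 ('k'): match
  Compare pos 3 ('n') with pos 4 ('n'): match
Result: palindrome

1


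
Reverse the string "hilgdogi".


Input: hilgdogi
Reading characters right to left:
  Position 7: 'i'
  Position 6: 'g'
  Position 5: 'o'
  Position 4: 'd'
  Position 3: 'g'
  Position 2: 'l'
  Position 1: 'i'
  Position 0: 'h'
Reversed: igodglih

igodglih


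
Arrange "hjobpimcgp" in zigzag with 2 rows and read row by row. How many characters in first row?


Zigzag "hjobpimcgp" into 2 rows:
Placing characters:
  'h' => row 0
  'j' => row 1
  'o' => row 0
  'b' => row 1
  'p' => row 0
  'i' => row 1
  'm' => row 0
  'c' => row 1
  'g' => row 0
  'p' => row 1
Rows:
  Row 0: "hopmg"
  Row 1: "jbicp"
First row length: 5

5


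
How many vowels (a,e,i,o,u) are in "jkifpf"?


Input: jkifpf
Checking each character:
  'j' at position 0: consonant
  'k' at position 1: consonant
  'i' at position 2: vowel (running total: 1)
  'f' at position 3: consonant
  'p' at position 4: consonant
  'f' at position 5: consonant
Total vowels: 1

1


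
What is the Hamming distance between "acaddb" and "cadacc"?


Comparing "acaddb" and "cadacc" position by position:
  Position 0: 'a' vs 'c' => differ
  Position 1: 'c' vs 'a' => differ
  Position 2: 'a' vs 'd' => differ
  Position 3: 'd' vs 'a' => differ
  Position 4: 'd' vs 'c' => differ
  Position 5: 'b' vs 'c' => differ
Total differences (Hamming distance): 6

6


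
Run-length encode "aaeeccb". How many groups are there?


Input: aaeeccb
Scanning for consecutive runs:
  Group 1: 'a' x 2 (positions 0-1)
  Group 2: 'e' x 2 (positions 2-3)
  Group 3: 'c' x 2 (positions 4-5)
  Group 4: 'b' x 1 (positions 6-6)
Total groups: 4

4


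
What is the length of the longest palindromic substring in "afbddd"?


Input: "afbddd"
Checking substrings for palindromes:
  [3:6] "ddd" (len 3) => palindrome
  [3:5] "dd" (len 2) => palindrome
  [4:6] "dd" (len 2) => palindrome
Longest palindromic substring: "ddd" with length 3

3


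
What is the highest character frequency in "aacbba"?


Input: aacbba
Character counts:
  'a': 3
  'b': 2
  'c': 1
Maximum frequency: 3

3


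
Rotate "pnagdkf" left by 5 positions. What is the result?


Input: "pnagdkf", rotate left by 5
First 5 characters: "pnagd"
Remaining characters: "kf"
Concatenate remaining + first: "kf" + "pnagd" = "kfpnagd"

kfpnagd


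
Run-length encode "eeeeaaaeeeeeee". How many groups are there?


Input: eeeeaaaeeeeeee
Scanning for consecutive runs:
  Group 1: 'e' x 4 (positions 0-3)
  Group 2: 'a' x 3 (positions 4-6)
  Group 3: 'e' x 7 (positions 7-13)
Total groups: 3

3


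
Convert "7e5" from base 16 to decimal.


Input: "7e5" in base 16
Positional expansion:
  Digit '7' (value 7) x 16^2 = 1792
  Digit 'e' (value 14) x 16^1 = 224
  Digit '5' (value 5) x 16^0 = 5
Sum = 2021

2021


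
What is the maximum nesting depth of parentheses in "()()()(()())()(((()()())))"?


Input: "()()()(()())()(((()()())))"
Tracking depth:
  Position 0 '(': depth becomes 1
  Position 1 ')': depth becomes 0
  Position 2 '(': depth becomes 1
  Position 3 ')': depth becomes 0
  Position 4 '(': depth becomes 1
  Position 5 ')': depth becomes 0
  Position 6 '(': depth becomes 1
  Position 7 '(': depth becomes 2
  Position 8 ')': depth becomes 1
  Position 9 '(': depth becomes 2
  Position 10 ')': depth becomes 1
  Position 11 ')': depth becomes 0
  Position 12 '(': depth becomes 1
  Position 13 ')': depth becomes 0
  Position 14 '(': depth becomes 1
  Position 15 '(': depth becomes 2
  Position 16 '(': depth becomes 3
  Position 17 '(': depth becomes 4
  Position 18 ')': depth becomes 3
  Position 19 '(': depth becomes 4
  Position 20 ')': depth becomes 3
  Position 21 '(': depth becomes 4
  Position 22 ')': depth becomes 3
  Position 23 ')': depth becomes 2
  Position 24 ')': depth becomes 1
  Position 25 ')': depth becomes 0
Maximum depth reached: 4

4
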